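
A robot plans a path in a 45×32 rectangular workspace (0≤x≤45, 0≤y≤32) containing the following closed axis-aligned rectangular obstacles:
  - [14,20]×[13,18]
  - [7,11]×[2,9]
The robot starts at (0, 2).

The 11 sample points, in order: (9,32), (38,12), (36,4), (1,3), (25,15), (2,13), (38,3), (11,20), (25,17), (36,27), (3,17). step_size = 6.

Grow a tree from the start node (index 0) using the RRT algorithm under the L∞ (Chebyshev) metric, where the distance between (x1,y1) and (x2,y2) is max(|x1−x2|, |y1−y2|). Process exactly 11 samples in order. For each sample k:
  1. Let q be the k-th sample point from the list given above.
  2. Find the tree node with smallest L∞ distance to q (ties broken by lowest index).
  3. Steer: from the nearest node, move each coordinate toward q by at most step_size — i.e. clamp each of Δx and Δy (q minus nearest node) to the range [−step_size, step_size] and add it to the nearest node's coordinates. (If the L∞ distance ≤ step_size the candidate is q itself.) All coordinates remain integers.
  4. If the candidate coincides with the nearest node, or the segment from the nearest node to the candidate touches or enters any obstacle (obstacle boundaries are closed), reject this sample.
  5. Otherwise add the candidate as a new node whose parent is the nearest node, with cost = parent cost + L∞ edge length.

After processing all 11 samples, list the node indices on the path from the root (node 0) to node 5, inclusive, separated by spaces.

1. q=(9,32) nearest=0 d=30 new=(6,8) → add node 1 parent=0 cost=6
2. q=(38,12) nearest=1 d=32 new=(12,12) → blocked by [7,11]×[2,9], reject
3. q=(36,4) nearest=1 d=30 new=(12,4) → blocked by [7,11]×[2,9], reject
4. q=(1,3) nearest=0 d=1 new=(1,3) → add node 2 parent=0 cost=1
5. q=(25,15) nearest=1 d=19 new=(12,14) → blocked by [7,11]×[2,9], reject
6. q=(2,13) nearest=1 d=5 new=(2,13) → add node 3 parent=1 cost=11
7. q=(38,3) nearest=1 d=32 new=(12,3) → blocked by [7,11]×[2,9], reject
8. q=(11,20) nearest=3 d=9 new=(8,19) → add node 4 parent=3 cost=17
9. q=(25,17) nearest=4 d=17 new=(14,17) → blocked by [14,20]×[13,18], reject
10. q=(36,27) nearest=4 d=28 new=(14,25) → add node 5 parent=4 cost=23
11. q=(3,17) nearest=3 d=4 new=(3,17) → add node 6 parent=3 cost=15

Path: 0 1 3 4 5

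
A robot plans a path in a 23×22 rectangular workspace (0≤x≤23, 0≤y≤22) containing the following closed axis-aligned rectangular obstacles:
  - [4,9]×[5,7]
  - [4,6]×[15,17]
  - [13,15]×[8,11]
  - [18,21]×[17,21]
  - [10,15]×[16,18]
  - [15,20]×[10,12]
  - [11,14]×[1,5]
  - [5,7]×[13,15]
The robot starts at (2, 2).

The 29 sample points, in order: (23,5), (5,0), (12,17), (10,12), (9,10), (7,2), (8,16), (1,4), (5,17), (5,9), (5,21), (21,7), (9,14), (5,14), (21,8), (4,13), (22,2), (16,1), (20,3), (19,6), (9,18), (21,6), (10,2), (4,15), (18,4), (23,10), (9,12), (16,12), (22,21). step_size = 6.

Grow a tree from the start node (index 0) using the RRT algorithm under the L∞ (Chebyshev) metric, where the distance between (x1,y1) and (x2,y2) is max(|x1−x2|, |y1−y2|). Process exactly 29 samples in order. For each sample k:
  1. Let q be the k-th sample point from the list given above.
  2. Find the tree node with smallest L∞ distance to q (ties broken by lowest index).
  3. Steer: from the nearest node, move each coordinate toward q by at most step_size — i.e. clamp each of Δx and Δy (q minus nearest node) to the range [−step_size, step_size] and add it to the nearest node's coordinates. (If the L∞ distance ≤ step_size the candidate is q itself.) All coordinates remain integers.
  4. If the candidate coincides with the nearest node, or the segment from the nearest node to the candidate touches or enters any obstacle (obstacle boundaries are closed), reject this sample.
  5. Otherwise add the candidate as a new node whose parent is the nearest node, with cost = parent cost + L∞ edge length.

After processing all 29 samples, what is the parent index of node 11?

1. q=(23,5) nearest=0 d=21 new=(8,5) → blocked by [4,9]×[5,7], reject
2. q=(5,0) nearest=0 d=3 new=(5,0) → add node 1 parent=0 cost=3
3. q=(12,17) nearest=0 d=15 new=(8,8) → blocked by [4,9]×[5,7], reject
4. q=(10,12) nearest=0 d=10 new=(8,8) → blocked by [4,9]×[5,7], reject
5. q=(9,10) nearest=0 d=8 new=(8,8) → blocked by [4,9]×[5,7], reject
6. q=(7,2) nearest=1 d=2 new=(7,2) → add node 2 parent=1 cost=5
7. q=(8,16) nearest=0 d=14 new=(8,8) → blocked by [4,9]×[5,7], reject
8. q=(1,4) nearest=0 d=2 new=(1,4) → add node 3 parent=0 cost=2
9. q=(5,17) nearest=3 d=13 new=(5,10) → add node 4 parent=3 cost=8
10. q=(5,9) nearest=4 d=1 new=(5,9) → add node 5 parent=4 cost=9
11. q=(5,21) nearest=4 d=11 new=(5,16) → blocked by [4,6]×[15,17], reject
12. q=(21,7) nearest=2 d=14 new=(13,7) → add node 6 parent=2 cost=11
13. q=(9,14) nearest=4 d=4 new=(9,14) → add node 7 parent=4 cost=12
14. q=(5,14) nearest=4 d=4 new=(5,14) → blocked by [5,7]×[13,15], reject
15. q=(21,8) nearest=6 d=8 new=(19,8) → add node 8 parent=6 cost=17
16. q=(4,13) nearest=4 d=3 new=(4,13) → add node 9 parent=4 cost=11
17. q=(22,2) nearest=8 d=6 new=(22,2) → add node 10 parent=8 cost=23
18. q=(16,1) nearest=6 d=6 new=(16,1) → blocked by [11,14]×[1,5], reject
19. q=(20,3) nearest=10 d=2 new=(20,3) → add node 11 parent=10 cost=25
20. q=(19,6) nearest=8 d=2 new=(19,6) → add node 12 parent=8 cost=19
21. q=(9,18) nearest=7 d=4 new=(9,18) → add node 13 parent=7 cost=16
22. q=(21,6) nearest=8 d=2 new=(21,6) → add node 14 parent=8 cost=19
23. q=(10,2) nearest=2 d=3 new=(10,2) → add node 15 parent=2 cost=8
24. q=(4,15) nearest=9 d=2 new=(4,15) → blocked by [4,6]×[15,17], reject
25. q=(18,4) nearest=11 d=2 new=(18,4) → add node 16 parent=11 cost=27
26. q=(23,10) nearest=8 d=4 new=(23,10) → add node 17 parent=8 cost=21
27. q=(9,12) nearest=7 d=2 new=(9,12) → add node 18 parent=7 cost=14
28. q=(16,12) nearest=8 d=4 new=(16,12) → blocked by [15,20]×[10,12], reject
29. q=(22,21) nearest=17 d=11 new=(22,16) → add node 19 parent=17 cost=27

Parent of node 11: 10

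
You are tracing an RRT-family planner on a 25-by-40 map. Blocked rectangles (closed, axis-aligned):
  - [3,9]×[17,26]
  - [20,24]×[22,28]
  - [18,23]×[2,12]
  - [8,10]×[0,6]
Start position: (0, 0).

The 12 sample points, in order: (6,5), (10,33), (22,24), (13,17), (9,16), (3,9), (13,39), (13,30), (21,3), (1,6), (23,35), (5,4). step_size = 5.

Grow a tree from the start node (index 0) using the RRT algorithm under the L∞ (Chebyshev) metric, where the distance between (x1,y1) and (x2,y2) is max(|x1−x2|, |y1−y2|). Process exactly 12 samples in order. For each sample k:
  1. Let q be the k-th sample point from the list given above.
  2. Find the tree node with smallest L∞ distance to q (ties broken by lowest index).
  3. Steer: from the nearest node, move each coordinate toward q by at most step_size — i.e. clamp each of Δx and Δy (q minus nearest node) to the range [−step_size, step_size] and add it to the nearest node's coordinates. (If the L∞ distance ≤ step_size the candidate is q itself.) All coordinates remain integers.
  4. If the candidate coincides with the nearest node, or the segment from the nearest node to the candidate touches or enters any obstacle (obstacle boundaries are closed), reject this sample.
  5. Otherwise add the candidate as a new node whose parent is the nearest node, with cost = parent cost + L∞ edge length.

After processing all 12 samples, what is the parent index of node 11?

1. q=(6,5) nearest=0 d=6 new=(5,5) → add node 1 parent=0 cost=5
2. q=(10,33) nearest=1 d=28 new=(10,10) → add node 2 parent=1 cost=10
3. q=(22,24) nearest=2 d=14 new=(15,15) → add node 3 parent=2 cost=15
4. q=(13,17) nearest=3 d=2 new=(13,17) → add node 4 parent=3 cost=17
5. q=(9,16) nearest=4 d=4 new=(9,16) → add node 5 parent=4 cost=21
6. q=(3,9) nearest=1 d=4 new=(3,9) → add node 6 parent=1 cost=9
7. q=(13,39) nearest=4 d=22 new=(13,22) → add node 7 parent=4 cost=22
8. q=(13,30) nearest=7 d=8 new=(13,27) → add node 8 parent=7 cost=27
9. q=(21,3) nearest=2 d=11 new=(15,5) → add node 9 parent=2 cost=15
10. q=(1,6) nearest=6 d=3 new=(1,6) → add node 10 parent=6 cost=12
11. q=(23,35) nearest=8 d=10 new=(18,32) → add node 11 parent=8 cost=32
12. q=(5,4) nearest=1 d=1 new=(5,4) → add node 12 parent=1 cost=6

Parent of node 11: 8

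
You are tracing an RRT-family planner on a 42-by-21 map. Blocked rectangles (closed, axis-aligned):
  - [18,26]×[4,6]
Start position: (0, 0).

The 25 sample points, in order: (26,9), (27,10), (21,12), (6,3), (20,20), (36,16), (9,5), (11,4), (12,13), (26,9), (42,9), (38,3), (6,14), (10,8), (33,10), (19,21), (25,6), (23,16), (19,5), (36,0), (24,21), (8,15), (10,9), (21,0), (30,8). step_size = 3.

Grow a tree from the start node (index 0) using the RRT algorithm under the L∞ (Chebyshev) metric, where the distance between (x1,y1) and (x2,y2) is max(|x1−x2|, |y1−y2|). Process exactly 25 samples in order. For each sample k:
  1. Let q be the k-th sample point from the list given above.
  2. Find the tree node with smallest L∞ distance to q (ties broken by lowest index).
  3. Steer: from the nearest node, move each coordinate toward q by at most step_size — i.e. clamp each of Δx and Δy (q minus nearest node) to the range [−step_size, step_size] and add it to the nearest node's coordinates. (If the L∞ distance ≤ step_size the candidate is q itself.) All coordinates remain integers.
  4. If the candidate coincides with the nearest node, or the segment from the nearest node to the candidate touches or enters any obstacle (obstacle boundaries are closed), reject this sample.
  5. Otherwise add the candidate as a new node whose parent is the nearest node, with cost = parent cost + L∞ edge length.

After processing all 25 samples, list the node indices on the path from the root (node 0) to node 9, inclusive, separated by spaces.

Path: 0 1 2 3 5 9

1. q=(26,9) nearest=0 d=26 new=(3,3) → add node 1 parent=0 cost=3
2. q=(27,10) nearest=1 d=24 new=(6,6) → add node 2 parent=1 cost=6
3. q=(21,12) nearest=2 d=15 new=(9,9) → add node 3 parent=2 cost=9
4. q=(6,3) nearest=1 d=3 new=(6,3) → add node 4 parent=1 cost=6
5. q=(20,20) nearest=3 d=11 new=(12,12) → add node 5 parent=3 cost=12
6. q=(36,16) nearest=5 d=24 new=(15,15) → add node 6 parent=5 cost=15
7. q=(9,5) nearest=2 d=3 new=(9,5) → add node 7 parent=2 cost=9
8. q=(11,4) nearest=7 d=2 new=(11,4) → add node 8 parent=7 cost=11
9. q=(12,13) nearest=5 d=1 new=(12,13) → add node 9 parent=5 cost=13
10. q=(26,9) nearest=6 d=11 new=(18,12) → add node 10 parent=6 cost=18
11. q=(42,9) nearest=10 d=24 new=(21,9) → add node 11 parent=10 cost=21
12. q=(38,3) nearest=11 d=17 new=(24,6) → blocked by [18,26]×[4,6], reject
13. q=(6,14) nearest=3 d=5 new=(6,12) → add node 12 parent=3 cost=12
14. q=(10,8) nearest=3 d=1 new=(10,8) → add node 13 parent=3 cost=10
15. q=(33,10) nearest=11 d=12 new=(24,10) → add node 14 parent=11 cost=24
16. q=(19,21) nearest=6 d=6 new=(18,18) → add node 15 parent=6 cost=18
17. q=(25,6) nearest=11 d=4 new=(24,6) → blocked by [18,26]×[4,6], reject
18. q=(23,16) nearest=10 d=5 new=(21,15) → add node 16 parent=10 cost=21
19. q=(19,5) nearest=11 d=4 new=(19,6) → blocked by [18,26]×[4,6], reject
20. q=(36,0) nearest=14 d=12 new=(27,7) → add node 17 parent=14 cost=27
21. q=(24,21) nearest=15 d=6 new=(21,21) → add node 18 parent=15 cost=21
22. q=(8,15) nearest=12 d=3 new=(8,15) → add node 19 parent=12 cost=15
23. q=(10,9) nearest=3 d=1 new=(10,9) → add node 20 parent=3 cost=10
24. q=(21,0) nearest=17 d=7 new=(24,4) → blocked by [18,26]×[4,6], reject
25. q=(30,8) nearest=17 d=3 new=(30,8) → add node 21 parent=17 cost=30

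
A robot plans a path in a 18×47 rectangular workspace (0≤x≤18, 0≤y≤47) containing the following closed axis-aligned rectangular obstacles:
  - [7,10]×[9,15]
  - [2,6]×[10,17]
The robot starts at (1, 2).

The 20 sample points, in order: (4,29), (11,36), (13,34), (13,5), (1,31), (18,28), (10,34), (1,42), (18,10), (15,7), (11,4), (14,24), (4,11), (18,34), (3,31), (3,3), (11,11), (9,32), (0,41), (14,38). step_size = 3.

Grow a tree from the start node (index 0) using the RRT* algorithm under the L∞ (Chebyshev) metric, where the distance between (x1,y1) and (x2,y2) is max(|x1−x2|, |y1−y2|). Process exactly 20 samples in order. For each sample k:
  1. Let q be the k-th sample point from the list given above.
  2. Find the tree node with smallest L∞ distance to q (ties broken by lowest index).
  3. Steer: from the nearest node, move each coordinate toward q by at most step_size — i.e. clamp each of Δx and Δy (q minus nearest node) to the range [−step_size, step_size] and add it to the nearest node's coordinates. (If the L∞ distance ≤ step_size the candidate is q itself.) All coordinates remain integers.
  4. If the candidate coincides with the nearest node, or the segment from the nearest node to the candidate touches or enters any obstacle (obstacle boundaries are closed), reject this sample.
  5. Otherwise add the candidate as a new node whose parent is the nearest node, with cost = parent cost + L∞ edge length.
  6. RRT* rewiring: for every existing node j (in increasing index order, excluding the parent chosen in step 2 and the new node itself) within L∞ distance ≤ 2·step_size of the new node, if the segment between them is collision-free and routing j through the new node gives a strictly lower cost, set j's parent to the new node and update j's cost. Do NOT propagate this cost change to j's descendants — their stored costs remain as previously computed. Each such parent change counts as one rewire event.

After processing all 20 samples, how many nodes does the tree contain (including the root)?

Node count: 10

1. q=(4,29) nearest=0 d=27 new=(4,5) → add node 1 parent=0 cost=3
2. q=(11,36) nearest=1 d=31 new=(7,8) → add node 2 parent=1 cost=6
3. q=(13,34) nearest=2 d=26 new=(10,11) → blocked by [7,10]×[9,15], reject
4. q=(13,5) nearest=2 d=6 new=(10,5) → add node 3 parent=2 cost=9
5. q=(1,31) nearest=2 d=23 new=(4,11) → blocked by [2,6]×[10,17], reject
6. q=(18,28) nearest=2 d=20 new=(10,11) → blocked by [7,10]×[9,15], reject
7. q=(10,34) nearest=2 d=26 new=(10,11) → blocked by [7,10]×[9,15], reject
8. q=(1,42) nearest=2 d=34 new=(4,11) → blocked by [2,6]×[10,17], reject
9. q=(18,10) nearest=3 d=8 new=(13,8) → add node 4 parent=3 cost=12
10. q=(15,7) nearest=4 d=2 new=(15,7) → add node 5 parent=4 cost=14
11. q=(11,4) nearest=3 d=1 new=(11,4) → add node 6 parent=3 cost=10
12. q=(14,24) nearest=2 d=16 new=(10,11) → blocked by [7,10]×[9,15], reject
13. q=(4,11) nearest=2 d=3 new=(4,11) → blocked by [2,6]×[10,17], reject
14. q=(18,34) nearest=2 d=26 new=(10,11) → blocked by [7,10]×[9,15], reject
15. q=(3,31) nearest=2 d=23 new=(4,11) → blocked by [2,6]×[10,17], reject
16. q=(3,3) nearest=0 d=2 new=(3,3) → add node 7 parent=0 cost=2
17. q=(11,11) nearest=4 d=3 new=(11,11) → add node 8 parent=4 cost=15
18. q=(9,32) nearest=8 d=21 new=(9,14) → blocked by [7,10]×[9,15], reject
19. q=(0,41) nearest=8 d=30 new=(8,14) → blocked by [7,10]×[9,15], reject
20. q=(14,38) nearest=8 d=27 new=(14,14) → add node 9 parent=8 cost=18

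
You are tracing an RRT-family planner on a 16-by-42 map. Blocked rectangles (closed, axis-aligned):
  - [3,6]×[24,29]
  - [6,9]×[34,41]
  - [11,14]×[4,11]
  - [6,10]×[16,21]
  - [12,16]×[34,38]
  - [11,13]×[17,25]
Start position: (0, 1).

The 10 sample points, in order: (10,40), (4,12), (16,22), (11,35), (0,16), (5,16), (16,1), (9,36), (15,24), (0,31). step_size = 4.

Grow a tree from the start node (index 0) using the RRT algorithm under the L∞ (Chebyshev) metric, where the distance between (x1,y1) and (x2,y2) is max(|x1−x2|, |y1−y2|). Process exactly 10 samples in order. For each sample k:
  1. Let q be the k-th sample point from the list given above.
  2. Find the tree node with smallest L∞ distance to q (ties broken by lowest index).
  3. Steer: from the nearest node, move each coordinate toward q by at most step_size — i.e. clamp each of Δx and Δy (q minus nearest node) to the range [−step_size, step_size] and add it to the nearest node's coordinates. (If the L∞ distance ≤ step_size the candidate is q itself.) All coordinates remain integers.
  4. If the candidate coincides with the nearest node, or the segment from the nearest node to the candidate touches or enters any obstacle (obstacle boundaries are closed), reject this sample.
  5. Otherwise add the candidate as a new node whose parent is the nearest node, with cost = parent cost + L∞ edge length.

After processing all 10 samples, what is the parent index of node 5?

1. q=(10,40) nearest=0 d=39 new=(4,5) → add node 1 parent=0 cost=4
2. q=(4,12) nearest=1 d=7 new=(4,9) → add node 2 parent=1 cost=8
3. q=(16,22) nearest=2 d=13 new=(8,13) → add node 3 parent=2 cost=12
4. q=(11,35) nearest=3 d=22 new=(11,17) → blocked by [11,13]×[17,25], reject
5. q=(0,16) nearest=2 d=7 new=(0,13) → add node 4 parent=2 cost=12
6. q=(5,16) nearest=3 d=3 new=(5,16) → add node 5 parent=3 cost=15
7. q=(16,1) nearest=1 d=12 new=(8,1) → add node 6 parent=1 cost=8
8. q=(9,36) nearest=5 d=20 new=(9,20) → blocked by [6,10]×[16,21], reject
9. q=(15,24) nearest=5 d=10 new=(9,20) → blocked by [6,10]×[16,21], reject
10. q=(0,31) nearest=5 d=15 new=(1,20) → add node 7 parent=5 cost=19

Parent of node 5: 3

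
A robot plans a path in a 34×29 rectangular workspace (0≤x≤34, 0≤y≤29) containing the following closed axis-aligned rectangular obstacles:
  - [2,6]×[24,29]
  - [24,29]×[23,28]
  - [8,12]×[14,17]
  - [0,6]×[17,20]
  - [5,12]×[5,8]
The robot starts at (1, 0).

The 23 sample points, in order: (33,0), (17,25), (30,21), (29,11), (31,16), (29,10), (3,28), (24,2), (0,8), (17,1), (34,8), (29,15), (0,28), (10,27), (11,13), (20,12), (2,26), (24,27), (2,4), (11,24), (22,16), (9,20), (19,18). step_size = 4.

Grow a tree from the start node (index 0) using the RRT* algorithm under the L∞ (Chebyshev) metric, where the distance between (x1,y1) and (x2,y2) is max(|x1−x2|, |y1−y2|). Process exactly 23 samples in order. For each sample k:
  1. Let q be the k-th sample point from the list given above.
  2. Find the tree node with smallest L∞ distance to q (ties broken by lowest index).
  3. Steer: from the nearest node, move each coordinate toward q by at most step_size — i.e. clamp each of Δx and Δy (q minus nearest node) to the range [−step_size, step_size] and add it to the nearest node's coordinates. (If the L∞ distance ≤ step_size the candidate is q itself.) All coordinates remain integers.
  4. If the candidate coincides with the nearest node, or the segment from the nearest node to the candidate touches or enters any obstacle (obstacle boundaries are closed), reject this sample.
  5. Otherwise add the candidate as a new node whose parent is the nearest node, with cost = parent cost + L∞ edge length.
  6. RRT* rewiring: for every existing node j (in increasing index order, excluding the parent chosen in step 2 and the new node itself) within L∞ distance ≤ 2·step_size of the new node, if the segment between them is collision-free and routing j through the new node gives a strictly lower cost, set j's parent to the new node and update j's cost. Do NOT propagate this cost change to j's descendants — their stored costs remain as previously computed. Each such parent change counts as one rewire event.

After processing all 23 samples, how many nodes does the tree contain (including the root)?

1. q=(33,0) nearest=0 d=32 new=(5,0) → add node 1 parent=0 cost=4
2. q=(17,25) nearest=0 d=25 new=(5,4) → add node 2 parent=0 cost=4
3. q=(30,21) nearest=1 d=25 new=(9,4) → add node 3 parent=1 cost=8
4. q=(29,11) nearest=3 d=20 new=(13,8) → blocked by [5,12]×[5,8], reject
5. q=(31,16) nearest=3 d=22 new=(13,8) → blocked by [5,12]×[5,8], reject
6. q=(29,10) nearest=3 d=20 new=(13,8) → blocked by [5,12]×[5,8], reject
7. q=(3,28) nearest=2 d=24 new=(3,8) → add node 4 parent=2 cost=8
8. q=(24,2) nearest=3 d=15 new=(13,2) → add node 5 parent=3 cost=12
9. q=(0,8) nearest=4 d=3 new=(0,8) → add node 6 parent=4 cost=11
10. q=(17,1) nearest=5 d=4 new=(17,1) → add node 7 parent=5 cost=16
11. q=(34,8) nearest=7 d=17 new=(21,5) → add node 8 parent=7 cost=20
12. q=(29,15) nearest=8 d=10 new=(25,9) → add node 9 parent=8 cost=24
13. q=(0,28) nearest=4 d=20 new=(0,12) → add node 10 parent=4 cost=12
14. q=(10,27) nearest=10 d=15 new=(4,16) → add node 11 parent=10 cost=16
15. q=(11,13) nearest=11 d=7 new=(8,13) → add node 12 parent=11 cost=20
16. q=(20,12) nearest=9 d=5 new=(21,12) → add node 13 parent=9 cost=28
17. q=(2,26) nearest=11 d=10 new=(2,20) → blocked by [0,6]×[17,20], reject
18. q=(24,27) nearest=13 d=15 new=(24,16) → add node 14 parent=13 cost=32
19. q=(2,4) nearest=2 d=3 new=(2,4) → add node 15 parent=2 cost=7
20. q=(11,24) nearest=11 d=8 new=(8,20) → blocked by [0,6]×[17,20], reject
21. q=(22,16) nearest=14 d=2 new=(22,16) → add node 16 parent=14 cost=34
22. q=(9,20) nearest=11 d=5 new=(8,20) → blocked by [0,6]×[17,20], reject
23. q=(19,18) nearest=16 d=3 new=(19,18) → add node 17 parent=16 cost=37

Node count: 18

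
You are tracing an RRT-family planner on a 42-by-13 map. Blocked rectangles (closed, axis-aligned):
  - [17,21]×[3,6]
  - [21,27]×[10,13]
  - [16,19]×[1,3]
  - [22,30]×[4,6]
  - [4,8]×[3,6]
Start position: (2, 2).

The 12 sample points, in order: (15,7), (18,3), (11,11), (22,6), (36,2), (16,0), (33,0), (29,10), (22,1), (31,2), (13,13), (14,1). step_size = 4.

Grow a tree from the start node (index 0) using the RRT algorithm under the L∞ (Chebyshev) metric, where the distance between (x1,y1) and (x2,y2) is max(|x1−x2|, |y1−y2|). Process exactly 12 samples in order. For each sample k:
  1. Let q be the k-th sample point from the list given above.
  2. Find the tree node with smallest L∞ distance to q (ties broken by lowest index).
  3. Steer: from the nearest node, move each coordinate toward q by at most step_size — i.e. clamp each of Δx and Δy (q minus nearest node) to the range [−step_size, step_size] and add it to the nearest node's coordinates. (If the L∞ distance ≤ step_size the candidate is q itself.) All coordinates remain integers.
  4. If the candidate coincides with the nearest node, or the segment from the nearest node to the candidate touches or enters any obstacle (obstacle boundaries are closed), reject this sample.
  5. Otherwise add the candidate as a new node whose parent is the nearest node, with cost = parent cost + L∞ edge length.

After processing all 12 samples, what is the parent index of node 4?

1. q=(15,7) nearest=0 d=13 new=(6,6) → blocked by [4,8]×[3,6], reject
2. q=(18,3) nearest=0 d=16 new=(6,3) → blocked by [4,8]×[3,6], reject
3. q=(11,11) nearest=0 d=9 new=(6,6) → blocked by [4,8]×[3,6], reject
4. q=(22,6) nearest=0 d=20 new=(6,6) → blocked by [4,8]×[3,6], reject
5. q=(36,2) nearest=0 d=34 new=(6,2) → add node 1 parent=0 cost=4
6. q=(16,0) nearest=1 d=10 new=(10,0) → add node 2 parent=1 cost=8
7. q=(33,0) nearest=2 d=23 new=(14,0) → add node 3 parent=2 cost=12
8. q=(29,10) nearest=3 d=15 new=(18,4) → blocked by [17,21]×[3,6], reject
9. q=(22,1) nearest=3 d=8 new=(18,1) → blocked by [16,19]×[1,3], reject
10. q=(31,2) nearest=3 d=17 new=(18,2) → blocked by [16,19]×[1,3], reject
11. q=(13,13) nearest=0 d=11 new=(6,6) → blocked by [4,8]×[3,6], reject
12. q=(14,1) nearest=3 d=1 new=(14,1) → add node 4 parent=3 cost=13

Parent of node 4: 3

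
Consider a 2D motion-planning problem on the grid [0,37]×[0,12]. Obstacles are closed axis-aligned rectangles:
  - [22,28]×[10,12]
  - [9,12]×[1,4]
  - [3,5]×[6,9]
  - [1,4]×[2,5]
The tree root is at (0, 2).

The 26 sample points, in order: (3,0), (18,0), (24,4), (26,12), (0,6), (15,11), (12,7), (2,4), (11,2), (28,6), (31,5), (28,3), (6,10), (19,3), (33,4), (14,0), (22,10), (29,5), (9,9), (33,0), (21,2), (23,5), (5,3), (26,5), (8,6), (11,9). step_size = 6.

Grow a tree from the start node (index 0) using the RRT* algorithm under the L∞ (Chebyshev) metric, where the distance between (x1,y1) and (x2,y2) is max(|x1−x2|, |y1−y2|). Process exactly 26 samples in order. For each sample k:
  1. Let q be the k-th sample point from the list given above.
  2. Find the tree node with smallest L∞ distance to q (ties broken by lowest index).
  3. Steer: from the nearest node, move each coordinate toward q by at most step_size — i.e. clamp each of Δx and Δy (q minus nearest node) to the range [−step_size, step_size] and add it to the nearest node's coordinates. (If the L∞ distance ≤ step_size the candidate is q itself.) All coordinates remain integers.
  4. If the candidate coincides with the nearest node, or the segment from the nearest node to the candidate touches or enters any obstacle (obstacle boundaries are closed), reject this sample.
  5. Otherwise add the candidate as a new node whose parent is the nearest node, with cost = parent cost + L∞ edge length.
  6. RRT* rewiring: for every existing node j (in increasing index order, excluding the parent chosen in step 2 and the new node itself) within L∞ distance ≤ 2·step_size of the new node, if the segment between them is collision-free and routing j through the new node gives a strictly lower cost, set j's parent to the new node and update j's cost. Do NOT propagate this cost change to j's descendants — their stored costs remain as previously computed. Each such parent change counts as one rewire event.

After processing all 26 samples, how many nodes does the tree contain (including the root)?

Node count: 13

1. q=(3,0) nearest=0 d=3 new=(3,0) → add node 1 parent=0 cost=3
2. q=(18,0) nearest=1 d=15 new=(9,0) → add node 2 parent=1 cost=9
3. q=(24,4) nearest=2 d=15 new=(15,4) → blocked by [9,12]×[1,4], reject
4. q=(26,12) nearest=2 d=17 new=(15,6) → blocked by [9,12]×[1,4], reject
5. q=(0,6) nearest=0 d=4 new=(0,6) → add node 3 parent=0 cost=4
6. q=(15,11) nearest=2 d=11 new=(15,6) → blocked by [9,12]×[1,4], reject
7. q=(12,7) nearest=2 d=7 new=(12,6) → blocked by [9,12]×[1,4], reject
8. q=(2,4) nearest=0 d=2 new=(2,4) → blocked by [1,4]×[2,5], reject
9. q=(11,2) nearest=2 d=2 new=(11,2) → blocked by [9,12]×[1,4], reject
10. q=(28,6) nearest=2 d=19 new=(15,6) → blocked by [9,12]×[1,4], reject
11. q=(31,5) nearest=2 d=22 new=(15,5) → blocked by [9,12]×[1,4], reject
12. q=(28,3) nearest=2 d=19 new=(15,3) → blocked by [9,12]×[1,4], reject
13. q=(6,10) nearest=3 d=6 new=(6,10) → blocked by [3,5]×[6,9], reject
14. q=(19,3) nearest=2 d=10 new=(15,3) → blocked by [9,12]×[1,4], reject
15. q=(33,4) nearest=2 d=24 new=(15,4) → blocked by [9,12]×[1,4], reject
16. q=(14,0) nearest=2 d=5 new=(14,0) → add node 4 parent=2 cost=14
17. q=(22,10) nearest=4 d=10 new=(20,6) → add node 5 parent=4 cost=20
18. q=(29,5) nearest=5 d=9 new=(26,5) → add node 6 parent=5 cost=26
19. q=(9,9) nearest=0 d=9 new=(6,8) → blocked by [3,5]×[6,9], reject
20. q=(33,0) nearest=6 d=7 new=(32,0) → add node 7 parent=6 cost=32
21. q=(21,2) nearest=5 d=4 new=(21,2) → add node 8 parent=5 cost=24
22. q=(23,5) nearest=5 d=3 new=(23,5) → add node 9 parent=5 cost=23
23. q=(5,3) nearest=1 d=3 new=(5,3) → add node 10 parent=1 cost=6
24. q=(26,5) nearest=6 d=0 → coincident, reject
25. q=(8,6) nearest=10 d=3 new=(8,6) → add node 11 parent=10 cost=9
26. q=(11,9) nearest=11 d=3 new=(11,9) → add node 12 parent=11 cost=12; rewire 8→12 (22<24)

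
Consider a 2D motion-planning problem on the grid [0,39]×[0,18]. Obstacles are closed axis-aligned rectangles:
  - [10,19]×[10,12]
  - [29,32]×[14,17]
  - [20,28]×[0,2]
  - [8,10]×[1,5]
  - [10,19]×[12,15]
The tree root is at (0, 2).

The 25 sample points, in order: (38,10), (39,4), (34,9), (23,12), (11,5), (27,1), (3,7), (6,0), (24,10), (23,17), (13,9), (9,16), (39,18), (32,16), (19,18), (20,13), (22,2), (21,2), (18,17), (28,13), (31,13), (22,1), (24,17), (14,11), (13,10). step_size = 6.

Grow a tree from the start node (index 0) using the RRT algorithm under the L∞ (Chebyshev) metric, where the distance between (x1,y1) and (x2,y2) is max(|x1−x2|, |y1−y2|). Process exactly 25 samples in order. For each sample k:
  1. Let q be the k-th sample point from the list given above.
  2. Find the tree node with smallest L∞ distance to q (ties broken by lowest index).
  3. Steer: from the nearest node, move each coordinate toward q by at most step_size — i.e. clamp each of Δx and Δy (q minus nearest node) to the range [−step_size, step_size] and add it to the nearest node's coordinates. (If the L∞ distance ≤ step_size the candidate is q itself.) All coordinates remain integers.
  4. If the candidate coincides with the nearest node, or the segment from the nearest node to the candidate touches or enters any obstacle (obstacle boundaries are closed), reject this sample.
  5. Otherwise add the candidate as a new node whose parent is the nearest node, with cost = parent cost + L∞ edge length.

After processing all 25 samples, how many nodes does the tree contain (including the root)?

1. q=(38,10) nearest=0 d=38 new=(6,8) → add node 1 parent=0 cost=6
2. q=(39,4) nearest=1 d=33 new=(12,4) → add node 2 parent=1 cost=12
3. q=(34,9) nearest=2 d=22 new=(18,9) → add node 3 parent=2 cost=18
4. q=(23,12) nearest=3 d=5 new=(23,12) → add node 4 parent=3 cost=23
5. q=(11,5) nearest=2 d=1 new=(11,5) → add node 5 parent=2 cost=13
6. q=(27,1) nearest=3 d=9 new=(24,3) → add node 6 parent=3 cost=24
7. q=(3,7) nearest=1 d=3 new=(3,7) → add node 7 parent=1 cost=9
8. q=(6,0) nearest=5 d=5 new=(6,0) → blocked by [8,10]×[1,5], reject
9. q=(24,10) nearest=4 d=2 new=(24,10) → add node 8 parent=4 cost=25
10. q=(23,17) nearest=4 d=5 new=(23,17) → add node 9 parent=4 cost=28
11. q=(13,9) nearest=5 d=4 new=(13,9) → add node 10 parent=5 cost=17
12. q=(9,16) nearest=10 d=7 new=(9,15) → blocked by [10,19]×[10,12], reject
13. q=(39,18) nearest=6 d=15 new=(30,9) → add node 11 parent=6 cost=30
14. q=(32,16) nearest=11 d=7 new=(32,15) → blocked by [29,32]×[14,17], reject
15. q=(19,18) nearest=9 d=4 new=(19,18) → add node 12 parent=9 cost=32
16. q=(20,13) nearest=4 d=3 new=(20,13) → add node 13 parent=4 cost=26
17. q=(22,2) nearest=6 d=2 new=(22,2) → blocked by [20,28]×[0,2], reject
18. q=(21,2) nearest=6 d=3 new=(21,2) → blocked by [20,28]×[0,2], reject
19. q=(18,17) nearest=12 d=1 new=(18,17) → add node 14 parent=12 cost=33
20. q=(28,13) nearest=8 d=4 new=(28,13) → add node 15 parent=8 cost=29
21. q=(31,13) nearest=15 d=3 new=(31,13) → add node 16 parent=15 cost=32
22. q=(22,1) nearest=6 d=2 new=(22,1) → blocked by [20,28]×[0,2], reject
23. q=(24,17) nearest=9 d=1 new=(24,17) → add node 17 parent=9 cost=29
24. q=(14,11) nearest=10 d=2 new=(14,11) → blocked by [10,19]×[10,12], reject
25. q=(13,10) nearest=10 d=1 new=(13,10) → blocked by [10,19]×[10,12], reject

Node count: 18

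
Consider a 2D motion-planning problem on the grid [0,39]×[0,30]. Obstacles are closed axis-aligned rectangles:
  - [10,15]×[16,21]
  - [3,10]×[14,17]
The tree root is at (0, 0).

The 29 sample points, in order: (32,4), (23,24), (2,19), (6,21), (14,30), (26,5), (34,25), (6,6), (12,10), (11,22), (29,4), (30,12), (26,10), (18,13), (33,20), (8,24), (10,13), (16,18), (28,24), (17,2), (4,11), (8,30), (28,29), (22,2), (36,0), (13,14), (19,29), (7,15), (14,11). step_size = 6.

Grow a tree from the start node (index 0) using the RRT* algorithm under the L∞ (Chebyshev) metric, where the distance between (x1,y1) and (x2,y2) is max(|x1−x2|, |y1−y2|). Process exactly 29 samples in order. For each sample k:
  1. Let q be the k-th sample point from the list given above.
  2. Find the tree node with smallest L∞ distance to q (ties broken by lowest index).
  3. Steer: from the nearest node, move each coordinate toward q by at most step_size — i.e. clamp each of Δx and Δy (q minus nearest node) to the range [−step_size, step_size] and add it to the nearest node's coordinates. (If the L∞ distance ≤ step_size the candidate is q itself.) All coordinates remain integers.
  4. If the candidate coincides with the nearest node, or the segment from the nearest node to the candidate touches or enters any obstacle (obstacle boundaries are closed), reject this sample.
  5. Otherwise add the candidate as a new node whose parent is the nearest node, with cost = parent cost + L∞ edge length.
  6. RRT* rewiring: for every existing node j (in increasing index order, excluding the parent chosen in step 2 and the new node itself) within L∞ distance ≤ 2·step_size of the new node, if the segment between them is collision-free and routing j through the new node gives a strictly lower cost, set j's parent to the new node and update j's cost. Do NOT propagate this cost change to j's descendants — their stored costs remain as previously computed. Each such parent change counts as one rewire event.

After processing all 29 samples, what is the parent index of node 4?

1. q=(32,4) nearest=0 d=32 new=(6,4) → add node 1 parent=0 cost=6
2. q=(23,24) nearest=1 d=20 new=(12,10) → add node 2 parent=1 cost=12
3. q=(2,19) nearest=2 d=10 new=(6,16) → blocked by [3,10]×[14,17], reject
4. q=(6,21) nearest=2 d=11 new=(6,16) → blocked by [3,10]×[14,17], reject
5. q=(14,30) nearest=2 d=20 new=(14,16) → blocked by [10,15]×[16,21], reject
6. q=(26,5) nearest=2 d=14 new=(18,5) → add node 3 parent=2 cost=18
7. q=(34,25) nearest=3 d=20 new=(24,11) → add node 4 parent=3 cost=24
8. q=(6,6) nearest=1 d=2 new=(6,6) → add node 5 parent=1 cost=8
9. q=(12,10) nearest=2 d=0 → coincident, reject
10. q=(11,22) nearest=2 d=12 new=(11,16) → blocked by [10,15]×[16,21], reject
11. q=(29,4) nearest=4 d=7 new=(29,5) → add node 6 parent=4 cost=30
12. q=(30,12) nearest=4 d=6 new=(30,12) → add node 7 parent=4 cost=30
13. q=(26,10) nearest=4 d=2 new=(26,10) → add node 8 parent=4 cost=26
14. q=(18,13) nearest=2 d=6 new=(18,13) → add node 9 parent=2 cost=18; rewire 6→9 (29<30)
15. q=(33,20) nearest=7 d=8 new=(33,18) → add node 10 parent=7 cost=36
16. q=(8,24) nearest=9 d=11 new=(12,19) → blocked by [10,15]×[16,21], reject
17. q=(10,13) nearest=2 d=3 new=(10,13) → add node 11 parent=2 cost=15
18. q=(16,18) nearest=9 d=5 new=(16,18) → add node 12 parent=9 cost=23
19. q=(28,24) nearest=10 d=6 new=(28,24) → add node 13 parent=10 cost=42
20. q=(17,2) nearest=3 d=3 new=(17,2) → add node 14 parent=3 cost=21
21. q=(4,11) nearest=5 d=5 new=(4,11) → add node 15 parent=5 cost=13
22. q=(8,30) nearest=12 d=12 new=(10,24) → blocked by [10,15]×[16,21], reject
23. q=(28,29) nearest=13 d=5 new=(28,29) → add node 16 parent=13 cost=47
24. q=(22,2) nearest=3 d=4 new=(22,2) → add node 17 parent=3 cost=22
25. q=(36,0) nearest=6 d=7 new=(35,0) → add node 18 parent=6 cost=35
26. q=(13,14) nearest=11 d=3 new=(13,14) → add node 19 parent=11 cost=18
27. q=(19,29) nearest=13 d=9 new=(22,29) → add node 20 parent=13 cost=48
28. q=(7,15) nearest=11 d=3 new=(7,15) → blocked by [3,10]×[14,17], reject
29. q=(14,11) nearest=2 d=2 new=(14,11) → add node 21 parent=2 cost=14; rewire 12→21 (21<23); rewire 19→21 (17<18)

Parent of node 4: 3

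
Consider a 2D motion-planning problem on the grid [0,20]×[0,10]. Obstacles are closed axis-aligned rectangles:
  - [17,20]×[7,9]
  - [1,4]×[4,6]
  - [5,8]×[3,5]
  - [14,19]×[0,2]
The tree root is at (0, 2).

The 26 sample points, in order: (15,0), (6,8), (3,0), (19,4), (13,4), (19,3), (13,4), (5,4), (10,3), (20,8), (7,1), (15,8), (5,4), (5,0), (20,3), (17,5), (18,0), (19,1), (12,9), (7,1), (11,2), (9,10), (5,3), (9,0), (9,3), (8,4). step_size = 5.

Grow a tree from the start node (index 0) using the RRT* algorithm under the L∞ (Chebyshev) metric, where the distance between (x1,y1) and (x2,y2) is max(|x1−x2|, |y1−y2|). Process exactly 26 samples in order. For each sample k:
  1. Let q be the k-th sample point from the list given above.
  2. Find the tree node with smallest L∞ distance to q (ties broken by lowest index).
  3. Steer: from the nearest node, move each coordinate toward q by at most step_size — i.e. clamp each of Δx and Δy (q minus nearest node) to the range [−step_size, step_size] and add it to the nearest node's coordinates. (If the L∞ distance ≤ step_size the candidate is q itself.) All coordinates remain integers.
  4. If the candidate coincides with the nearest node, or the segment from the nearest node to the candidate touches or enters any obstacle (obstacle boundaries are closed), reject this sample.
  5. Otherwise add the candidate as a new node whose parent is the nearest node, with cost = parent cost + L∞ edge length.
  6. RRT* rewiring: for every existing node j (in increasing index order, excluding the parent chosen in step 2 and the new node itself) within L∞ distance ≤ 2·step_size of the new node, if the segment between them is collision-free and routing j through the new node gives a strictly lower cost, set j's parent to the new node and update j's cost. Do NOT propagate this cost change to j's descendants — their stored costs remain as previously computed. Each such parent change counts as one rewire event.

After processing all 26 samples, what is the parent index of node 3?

Parent of node 3: 1

1. q=(15,0) nearest=0 d=15 new=(5,0) → add node 1 parent=0 cost=5
2. q=(6,8) nearest=0 d=6 new=(5,7) → blocked by [1,4]×[4,6], reject
3. q=(3,0) nearest=1 d=2 new=(3,0) → add node 2 parent=1 cost=7
4. q=(19,4) nearest=1 d=14 new=(10,4) → add node 3 parent=1 cost=10
5. q=(13,4) nearest=3 d=3 new=(13,4) → add node 4 parent=3 cost=13
6. q=(19,3) nearest=4 d=6 new=(18,3) → add node 5 parent=4 cost=18
7. q=(13,4) nearest=4 d=0 → coincident, reject
8. q=(5,4) nearest=1 d=4 new=(5,4) → blocked by [5,8]×[3,5], reject
9. q=(10,3) nearest=3 d=1 new=(10,3) → add node 6 parent=3 cost=11
10. q=(20,8) nearest=5 d=5 new=(20,8) → blocked by [17,20]×[7,9], reject
11. q=(7,1) nearest=1 d=2 new=(7,1) → add node 7 parent=1 cost=7; rewire 6→7 (10<11)
12. q=(15,8) nearest=4 d=4 new=(15,8) → add node 8 parent=4 cost=17
13. q=(5,4) nearest=7 d=3 new=(5,4) → blocked by [5,8]×[3,5], reject
14. q=(5,0) nearest=1 d=0 → coincident, reject
15. q=(20,3) nearest=5 d=2 new=(20,3) → add node 9 parent=5 cost=20
16. q=(17,5) nearest=5 d=2 new=(17,5) → add node 10 parent=5 cost=20
17. q=(18,0) nearest=5 d=3 new=(18,0) → blocked by [14,19]×[0,2], reject
18. q=(19,1) nearest=5 d=2 new=(19,1) → blocked by [14,19]×[0,2], reject
19. q=(12,9) nearest=8 d=3 new=(12,9) → add node 11 parent=8 cost=20
20. q=(7,1) nearest=7 d=0 → coincident, reject
21. q=(11,2) nearest=6 d=1 new=(11,2) → add node 12 parent=6 cost=11; rewire 10→12 (17<20); rewire 11→12 (18<20)
22. q=(9,10) nearest=11 d=3 new=(9,10) → add node 13 parent=11 cost=21
23. q=(5,3) nearest=7 d=2 new=(5,3) → blocked by [5,8]×[3,5], reject
24. q=(9,0) nearest=7 d=2 new=(9,0) → add node 14 parent=7 cost=9; rewire 13→14 (19<21)
25. q=(9,3) nearest=3 d=1 new=(9,3) → add node 15 parent=3 cost=11; rewire 11→15 (17<18); rewire 13→15 (18<19)
26. q=(8,4) nearest=15 d=1 new=(8,4) → blocked by [5,8]×[3,5], reject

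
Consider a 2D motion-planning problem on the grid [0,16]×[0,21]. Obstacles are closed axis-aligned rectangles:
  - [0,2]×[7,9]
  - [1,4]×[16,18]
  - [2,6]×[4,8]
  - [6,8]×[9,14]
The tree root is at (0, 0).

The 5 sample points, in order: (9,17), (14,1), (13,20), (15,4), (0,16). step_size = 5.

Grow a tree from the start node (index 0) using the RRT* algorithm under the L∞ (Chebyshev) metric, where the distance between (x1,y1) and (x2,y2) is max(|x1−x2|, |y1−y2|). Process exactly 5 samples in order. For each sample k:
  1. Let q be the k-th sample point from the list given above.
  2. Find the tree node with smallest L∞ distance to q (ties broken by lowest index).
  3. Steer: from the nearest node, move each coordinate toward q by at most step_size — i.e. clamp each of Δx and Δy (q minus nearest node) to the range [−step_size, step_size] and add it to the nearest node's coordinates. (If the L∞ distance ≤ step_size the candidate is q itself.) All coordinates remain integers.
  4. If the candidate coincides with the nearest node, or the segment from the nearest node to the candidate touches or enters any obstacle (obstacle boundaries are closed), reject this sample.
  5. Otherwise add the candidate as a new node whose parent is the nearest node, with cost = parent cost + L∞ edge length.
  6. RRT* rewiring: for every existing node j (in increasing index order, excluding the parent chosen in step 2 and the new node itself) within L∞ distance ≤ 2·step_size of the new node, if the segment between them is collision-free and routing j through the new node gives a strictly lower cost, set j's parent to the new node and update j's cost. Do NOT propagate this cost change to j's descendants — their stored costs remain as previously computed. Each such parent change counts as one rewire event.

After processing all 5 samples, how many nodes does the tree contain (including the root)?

1. q=(9,17) nearest=0 d=17 new=(5,5) → blocked by [2,6]×[4,8], reject
2. q=(14,1) nearest=0 d=14 new=(5,1) → add node 1 parent=0 cost=5
3. q=(13,20) nearest=1 d=19 new=(10,6) → add node 2 parent=1 cost=10
4. q=(15,4) nearest=2 d=5 new=(15,4) → add node 3 parent=2 cost=15
5. q=(0,16) nearest=2 d=10 new=(5,11) → blocked by [6,8]×[9,14], reject

Node count: 4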